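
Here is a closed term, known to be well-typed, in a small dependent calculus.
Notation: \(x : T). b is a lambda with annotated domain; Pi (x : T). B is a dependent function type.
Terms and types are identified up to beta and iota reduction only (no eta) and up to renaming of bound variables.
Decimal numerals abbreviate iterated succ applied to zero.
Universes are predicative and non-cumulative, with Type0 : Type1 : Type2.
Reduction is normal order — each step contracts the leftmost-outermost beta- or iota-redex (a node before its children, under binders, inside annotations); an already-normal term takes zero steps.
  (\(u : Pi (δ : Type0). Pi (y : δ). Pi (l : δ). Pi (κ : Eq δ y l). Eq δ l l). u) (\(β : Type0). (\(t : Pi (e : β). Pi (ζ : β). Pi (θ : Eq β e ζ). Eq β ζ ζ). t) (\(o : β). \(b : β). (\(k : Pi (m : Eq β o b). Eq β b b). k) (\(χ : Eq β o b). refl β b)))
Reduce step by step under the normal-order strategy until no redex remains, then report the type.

reduction (normal order):
  (\(u : Pi (δ : Type0). Pi (y : δ). Pi (l : δ). Pi (κ : Eq δ y l). Eq δ l l). u) (\(β : Type0). (\(t : Pi (e : β). Pi (ζ : β). Pi (θ : Eq β e ζ). Eq β ζ ζ). t) (\(o : β). \(b : β). (\(k : Pi (m : Eq β o b). Eq β b b). k) (\(χ : Eq β o b). refl β b)))
  ~> \(u : Type0). (\(δ : Pi (y : u). Pi (l : u). Pi (κ : Eq u y l). Eq u l l). δ) (\(β : u). \(t : u). (\(e : Pi (ζ : Eq u β t). Eq u t t). e) (\(θ : Eq u β t). refl u t))
  ~> \(u : Type0). \(δ : u). \(y : u). (\(l : Pi (κ : Eq u δ y). Eq u y y). l) (\(β : Eq u δ y). refl u y)
  ~> \(u : Type0). \(δ : u). \(y : u). \(l : Eq u δ y). refl u y
type:
  Pi (u : Type0). Pi (δ : u). Pi (y : u). Pi (l : Eq u δ y). Eq u y y


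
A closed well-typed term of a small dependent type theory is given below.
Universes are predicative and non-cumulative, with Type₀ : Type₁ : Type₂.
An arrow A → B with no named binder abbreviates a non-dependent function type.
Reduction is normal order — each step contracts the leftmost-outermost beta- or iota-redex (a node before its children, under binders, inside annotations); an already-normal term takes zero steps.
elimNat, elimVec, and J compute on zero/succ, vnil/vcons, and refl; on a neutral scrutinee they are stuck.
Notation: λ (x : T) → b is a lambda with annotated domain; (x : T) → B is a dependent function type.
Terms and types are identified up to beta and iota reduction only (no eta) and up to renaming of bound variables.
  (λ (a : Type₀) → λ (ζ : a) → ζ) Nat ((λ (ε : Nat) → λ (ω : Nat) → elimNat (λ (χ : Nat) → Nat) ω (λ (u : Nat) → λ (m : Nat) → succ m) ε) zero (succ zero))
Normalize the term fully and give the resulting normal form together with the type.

reduced normal form:
  succ zero
inferred type:
  Nat
observation: the term reaches its normal form after 5 normal-order steps.


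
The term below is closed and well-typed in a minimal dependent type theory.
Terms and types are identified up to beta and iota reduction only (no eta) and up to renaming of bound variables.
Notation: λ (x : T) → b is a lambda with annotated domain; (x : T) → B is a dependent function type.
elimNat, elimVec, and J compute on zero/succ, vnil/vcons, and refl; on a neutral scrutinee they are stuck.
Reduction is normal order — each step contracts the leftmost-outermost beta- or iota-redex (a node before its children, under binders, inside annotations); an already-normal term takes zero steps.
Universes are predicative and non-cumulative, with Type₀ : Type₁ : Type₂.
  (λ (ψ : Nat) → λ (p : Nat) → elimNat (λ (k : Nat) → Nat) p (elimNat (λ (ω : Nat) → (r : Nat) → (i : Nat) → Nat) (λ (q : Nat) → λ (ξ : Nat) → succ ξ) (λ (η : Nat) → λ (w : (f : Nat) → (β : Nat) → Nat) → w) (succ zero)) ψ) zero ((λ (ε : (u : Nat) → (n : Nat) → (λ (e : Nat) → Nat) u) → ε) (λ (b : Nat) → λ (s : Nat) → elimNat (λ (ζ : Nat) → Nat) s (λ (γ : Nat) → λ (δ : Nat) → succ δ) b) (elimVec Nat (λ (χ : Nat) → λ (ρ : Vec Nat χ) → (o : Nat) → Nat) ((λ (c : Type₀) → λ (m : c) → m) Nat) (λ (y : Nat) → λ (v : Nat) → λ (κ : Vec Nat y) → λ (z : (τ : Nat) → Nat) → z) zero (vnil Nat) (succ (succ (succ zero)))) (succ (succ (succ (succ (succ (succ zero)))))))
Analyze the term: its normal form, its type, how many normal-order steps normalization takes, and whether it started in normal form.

normal form:
  succ (succ (succ (succ (succ (succ (succ (succ (succ zero))))))))
inferred type:
  Nat
normal-order step count: 19
already normal: no
first contracted redex: a beta-redex


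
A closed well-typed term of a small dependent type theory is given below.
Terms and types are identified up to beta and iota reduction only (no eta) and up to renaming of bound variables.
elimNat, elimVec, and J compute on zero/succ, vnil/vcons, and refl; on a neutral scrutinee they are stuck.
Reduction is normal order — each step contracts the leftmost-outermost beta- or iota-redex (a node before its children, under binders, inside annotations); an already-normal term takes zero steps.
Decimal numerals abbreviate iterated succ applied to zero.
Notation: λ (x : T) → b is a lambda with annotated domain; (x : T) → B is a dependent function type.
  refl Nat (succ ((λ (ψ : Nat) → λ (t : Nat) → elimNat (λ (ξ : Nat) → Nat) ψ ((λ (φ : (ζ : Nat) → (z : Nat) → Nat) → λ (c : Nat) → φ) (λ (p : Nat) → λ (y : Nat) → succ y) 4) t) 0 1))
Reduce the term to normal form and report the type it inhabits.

resulting normal form:
  refl Nat 2
the term's type:
  Eq Nat 2 2
observation: reduction starts at a beta-redex, and 8 normal-order steps reach the normal form.


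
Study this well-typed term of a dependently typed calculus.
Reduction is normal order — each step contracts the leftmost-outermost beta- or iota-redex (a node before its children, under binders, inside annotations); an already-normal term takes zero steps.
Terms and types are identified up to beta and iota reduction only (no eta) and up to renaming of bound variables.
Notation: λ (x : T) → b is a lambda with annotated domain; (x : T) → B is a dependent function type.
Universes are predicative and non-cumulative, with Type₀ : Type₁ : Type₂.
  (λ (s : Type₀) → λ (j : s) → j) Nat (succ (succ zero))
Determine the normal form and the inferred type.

resulting normal form:
  succ (succ zero)
type:
  Nat


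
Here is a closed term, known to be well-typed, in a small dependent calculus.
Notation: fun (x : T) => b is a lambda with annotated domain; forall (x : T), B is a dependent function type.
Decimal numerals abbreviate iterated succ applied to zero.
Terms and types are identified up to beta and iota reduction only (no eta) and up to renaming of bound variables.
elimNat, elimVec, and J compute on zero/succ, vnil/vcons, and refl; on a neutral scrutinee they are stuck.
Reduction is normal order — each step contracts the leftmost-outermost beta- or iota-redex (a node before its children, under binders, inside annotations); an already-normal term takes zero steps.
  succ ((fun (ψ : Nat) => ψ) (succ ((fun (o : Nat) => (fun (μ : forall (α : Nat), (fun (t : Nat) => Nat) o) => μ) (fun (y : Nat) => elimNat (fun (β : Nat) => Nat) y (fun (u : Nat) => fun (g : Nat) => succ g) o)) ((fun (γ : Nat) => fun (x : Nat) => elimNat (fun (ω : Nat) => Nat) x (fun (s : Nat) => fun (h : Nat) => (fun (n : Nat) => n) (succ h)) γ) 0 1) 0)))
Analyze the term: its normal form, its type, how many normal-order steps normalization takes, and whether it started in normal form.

resulting normal form:
  3
inferred type:
  Nat
normal-order step count: 11
started in normal form: no
first redex: a beta-redex


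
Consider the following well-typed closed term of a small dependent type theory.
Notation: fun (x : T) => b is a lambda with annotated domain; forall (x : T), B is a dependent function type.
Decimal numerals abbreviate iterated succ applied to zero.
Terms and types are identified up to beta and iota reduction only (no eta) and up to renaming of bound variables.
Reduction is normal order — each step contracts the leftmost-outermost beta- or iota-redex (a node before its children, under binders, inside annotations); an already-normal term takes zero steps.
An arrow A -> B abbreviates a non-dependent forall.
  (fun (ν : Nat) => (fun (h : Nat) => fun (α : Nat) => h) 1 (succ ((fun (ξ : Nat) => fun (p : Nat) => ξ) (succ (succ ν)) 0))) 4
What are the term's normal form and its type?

reduced normal form:
  1
inferred type:
  Nat


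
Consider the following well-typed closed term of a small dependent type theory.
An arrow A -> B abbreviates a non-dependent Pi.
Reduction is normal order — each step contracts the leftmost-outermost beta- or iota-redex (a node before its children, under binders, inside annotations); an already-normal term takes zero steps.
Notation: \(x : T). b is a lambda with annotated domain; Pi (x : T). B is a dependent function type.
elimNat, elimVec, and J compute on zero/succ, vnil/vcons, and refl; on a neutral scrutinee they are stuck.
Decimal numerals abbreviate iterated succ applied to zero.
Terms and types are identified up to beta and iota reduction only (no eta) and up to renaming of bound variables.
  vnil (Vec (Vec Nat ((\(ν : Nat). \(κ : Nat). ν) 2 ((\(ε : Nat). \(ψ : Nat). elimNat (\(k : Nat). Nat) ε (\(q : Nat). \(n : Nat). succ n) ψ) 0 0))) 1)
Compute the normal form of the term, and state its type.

normal form:
  vnil (Vec (Vec Nat 2) 1)
the term's type:
  Vec (Vec (Vec Nat 2) 1) 0
observation: contracting a beta-redex first, the term normalizes in 2 steps.


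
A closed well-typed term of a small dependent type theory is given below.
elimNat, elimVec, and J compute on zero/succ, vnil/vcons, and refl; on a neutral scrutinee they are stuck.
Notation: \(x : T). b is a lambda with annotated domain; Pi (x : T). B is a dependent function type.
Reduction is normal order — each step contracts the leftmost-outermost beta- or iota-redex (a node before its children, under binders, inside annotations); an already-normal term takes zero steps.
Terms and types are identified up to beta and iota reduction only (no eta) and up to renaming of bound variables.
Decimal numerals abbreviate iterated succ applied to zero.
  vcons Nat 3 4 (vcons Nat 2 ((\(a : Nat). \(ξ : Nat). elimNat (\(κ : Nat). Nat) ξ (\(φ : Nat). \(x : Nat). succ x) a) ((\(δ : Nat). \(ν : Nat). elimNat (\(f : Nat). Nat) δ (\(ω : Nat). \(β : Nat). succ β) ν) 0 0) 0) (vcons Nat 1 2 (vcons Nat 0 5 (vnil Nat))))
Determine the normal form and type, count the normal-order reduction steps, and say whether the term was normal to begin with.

resulting normal form:
  vcons Nat 3 4 (vcons Nat 2 0 (vcons Nat 1 2 (vcons Nat 0 5 (vnil Nat))))
type:
  Vec Nat 4
normal-order step count: 6
already normal: no
first redex: a beta-redex


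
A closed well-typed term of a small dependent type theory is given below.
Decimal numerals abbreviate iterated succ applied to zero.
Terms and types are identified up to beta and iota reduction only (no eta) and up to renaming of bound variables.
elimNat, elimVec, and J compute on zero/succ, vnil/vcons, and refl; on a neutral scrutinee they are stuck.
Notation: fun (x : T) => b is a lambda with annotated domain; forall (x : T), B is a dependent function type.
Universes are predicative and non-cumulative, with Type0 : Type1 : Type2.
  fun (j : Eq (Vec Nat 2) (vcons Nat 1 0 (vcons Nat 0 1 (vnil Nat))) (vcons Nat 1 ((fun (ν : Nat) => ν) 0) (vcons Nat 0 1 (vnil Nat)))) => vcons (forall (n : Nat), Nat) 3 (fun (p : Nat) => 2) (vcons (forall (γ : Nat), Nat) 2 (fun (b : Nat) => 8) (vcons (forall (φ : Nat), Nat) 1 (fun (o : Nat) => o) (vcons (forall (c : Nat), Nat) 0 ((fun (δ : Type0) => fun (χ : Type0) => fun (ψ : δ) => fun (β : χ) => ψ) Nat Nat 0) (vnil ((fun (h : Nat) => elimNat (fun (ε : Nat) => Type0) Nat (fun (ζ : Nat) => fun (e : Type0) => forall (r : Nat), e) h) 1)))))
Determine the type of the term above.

type:
  forall (j : Eq (Vec Nat 2) (vcons Nat 1 0 (vcons Nat 0 1 (vnil Nat))) (vcons Nat 1 0 (vcons Nat 0 1 (vnil Nat)))), Vec (forall (ν : Nat), Nat) 4


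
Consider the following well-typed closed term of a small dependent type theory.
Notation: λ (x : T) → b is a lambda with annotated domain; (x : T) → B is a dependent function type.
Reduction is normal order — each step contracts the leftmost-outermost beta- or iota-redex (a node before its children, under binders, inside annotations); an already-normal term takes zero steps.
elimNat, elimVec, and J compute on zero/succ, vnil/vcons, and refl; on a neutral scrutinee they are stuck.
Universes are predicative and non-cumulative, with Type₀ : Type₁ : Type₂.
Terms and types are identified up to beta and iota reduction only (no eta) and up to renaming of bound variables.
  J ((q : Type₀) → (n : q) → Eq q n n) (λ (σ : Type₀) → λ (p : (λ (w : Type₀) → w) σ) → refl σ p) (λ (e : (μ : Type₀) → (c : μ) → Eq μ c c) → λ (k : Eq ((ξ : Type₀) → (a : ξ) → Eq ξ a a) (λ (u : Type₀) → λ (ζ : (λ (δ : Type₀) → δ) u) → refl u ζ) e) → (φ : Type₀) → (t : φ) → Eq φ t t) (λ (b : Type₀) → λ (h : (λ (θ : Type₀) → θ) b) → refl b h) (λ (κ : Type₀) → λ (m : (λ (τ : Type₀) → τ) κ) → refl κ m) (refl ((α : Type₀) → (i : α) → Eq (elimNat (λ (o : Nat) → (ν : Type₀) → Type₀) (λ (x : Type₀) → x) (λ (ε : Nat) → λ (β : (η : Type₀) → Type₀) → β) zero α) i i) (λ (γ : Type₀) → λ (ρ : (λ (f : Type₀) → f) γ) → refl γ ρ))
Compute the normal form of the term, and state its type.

reduced normal form:
  λ (q : Type₀) → λ (n : q) → refl q n
the term's type:
  (q : Type₀) → (n : q) → Eq q n n
observation: the leftmost-outermost redex is a J iota-redex, and normalization takes 2 steps.


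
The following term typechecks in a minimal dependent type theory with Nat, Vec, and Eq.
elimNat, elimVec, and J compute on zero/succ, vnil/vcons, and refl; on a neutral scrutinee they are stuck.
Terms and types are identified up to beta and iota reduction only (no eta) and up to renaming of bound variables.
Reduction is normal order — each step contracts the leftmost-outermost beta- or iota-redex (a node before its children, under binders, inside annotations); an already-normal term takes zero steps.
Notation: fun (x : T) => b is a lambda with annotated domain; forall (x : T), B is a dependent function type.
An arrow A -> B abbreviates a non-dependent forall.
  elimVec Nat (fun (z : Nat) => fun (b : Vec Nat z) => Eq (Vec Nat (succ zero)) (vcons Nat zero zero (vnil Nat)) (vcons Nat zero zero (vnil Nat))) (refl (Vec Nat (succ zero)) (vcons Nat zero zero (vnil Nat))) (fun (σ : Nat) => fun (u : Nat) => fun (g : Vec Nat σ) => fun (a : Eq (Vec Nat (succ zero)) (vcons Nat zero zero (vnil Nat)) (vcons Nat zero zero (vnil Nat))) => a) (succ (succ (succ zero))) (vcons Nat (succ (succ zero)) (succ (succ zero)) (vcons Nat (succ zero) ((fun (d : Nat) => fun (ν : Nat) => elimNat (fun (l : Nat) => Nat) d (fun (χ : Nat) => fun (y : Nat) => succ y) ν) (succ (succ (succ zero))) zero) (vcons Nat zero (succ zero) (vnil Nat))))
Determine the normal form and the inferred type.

reduced normal form:
  refl (Vec Nat (succ zero)) (vcons Nat zero zero (vnil Nat))
type:
  Eq (Vec Nat (succ zero)) (vcons Nat zero zero (vnil Nat)) (vcons Nat zero zero (vnil Nat))


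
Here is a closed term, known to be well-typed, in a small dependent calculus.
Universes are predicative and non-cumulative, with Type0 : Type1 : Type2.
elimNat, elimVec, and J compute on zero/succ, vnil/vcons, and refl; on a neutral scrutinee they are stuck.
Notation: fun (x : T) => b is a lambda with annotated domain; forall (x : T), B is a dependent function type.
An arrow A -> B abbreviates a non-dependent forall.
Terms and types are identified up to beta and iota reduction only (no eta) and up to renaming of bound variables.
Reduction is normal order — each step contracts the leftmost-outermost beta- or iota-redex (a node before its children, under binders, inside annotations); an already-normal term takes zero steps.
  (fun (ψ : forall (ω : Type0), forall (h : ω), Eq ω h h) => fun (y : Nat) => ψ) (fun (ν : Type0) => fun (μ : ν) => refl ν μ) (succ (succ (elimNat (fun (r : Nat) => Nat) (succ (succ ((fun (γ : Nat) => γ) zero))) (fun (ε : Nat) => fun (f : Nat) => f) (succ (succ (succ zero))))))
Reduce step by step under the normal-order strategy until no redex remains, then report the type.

normal-order reduction sequence:
  (fun (ψ : forall (ω : Type0), forall (h : ω), Eq ω h h) => fun (y : Nat) => ψ) (fun (ν : Type0) => fun (μ : ν) => refl ν μ) (succ (succ (elimNat (fun (r : Nat) => Nat) (succ (succ ((fun (γ : Nat) => γ) zero))) (fun (ε : Nat) => fun (f : Nat) => f) (succ (succ (succ zero))))))
  ~> (fun (ψ : Nat) => fun (ω : Type0) => fun (h : ω) => refl ω h) (succ (succ (elimNat (fun (y : Nat) => Nat) (succ (succ ((fun (ν : Nat) => ν) zero))) (fun (μ : Nat) => fun (r : Nat) => r) (succ (succ (succ zero))))))
  ~> fun (ψ : Type0) => fun (ω : ψ) => refl ψ ω
inferred type:
  forall (ψ : Type0), forall (ω : ψ), Eq ψ ω ω


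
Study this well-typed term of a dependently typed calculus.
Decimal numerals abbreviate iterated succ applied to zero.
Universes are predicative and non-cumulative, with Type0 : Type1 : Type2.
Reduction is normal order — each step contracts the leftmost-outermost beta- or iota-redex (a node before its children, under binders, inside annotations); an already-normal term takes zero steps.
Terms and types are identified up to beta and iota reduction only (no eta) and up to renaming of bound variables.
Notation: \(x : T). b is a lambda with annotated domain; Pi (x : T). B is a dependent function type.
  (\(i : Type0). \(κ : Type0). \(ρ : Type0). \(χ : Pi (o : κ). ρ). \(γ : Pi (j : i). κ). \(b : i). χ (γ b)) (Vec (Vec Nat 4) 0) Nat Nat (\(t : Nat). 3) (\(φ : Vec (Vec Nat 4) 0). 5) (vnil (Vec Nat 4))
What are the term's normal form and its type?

resulting normal form:
  3
the term's type:
  Nat
observation: the first redex contracted is a beta-redex; the normal form is reached in 7 normal-order steps.


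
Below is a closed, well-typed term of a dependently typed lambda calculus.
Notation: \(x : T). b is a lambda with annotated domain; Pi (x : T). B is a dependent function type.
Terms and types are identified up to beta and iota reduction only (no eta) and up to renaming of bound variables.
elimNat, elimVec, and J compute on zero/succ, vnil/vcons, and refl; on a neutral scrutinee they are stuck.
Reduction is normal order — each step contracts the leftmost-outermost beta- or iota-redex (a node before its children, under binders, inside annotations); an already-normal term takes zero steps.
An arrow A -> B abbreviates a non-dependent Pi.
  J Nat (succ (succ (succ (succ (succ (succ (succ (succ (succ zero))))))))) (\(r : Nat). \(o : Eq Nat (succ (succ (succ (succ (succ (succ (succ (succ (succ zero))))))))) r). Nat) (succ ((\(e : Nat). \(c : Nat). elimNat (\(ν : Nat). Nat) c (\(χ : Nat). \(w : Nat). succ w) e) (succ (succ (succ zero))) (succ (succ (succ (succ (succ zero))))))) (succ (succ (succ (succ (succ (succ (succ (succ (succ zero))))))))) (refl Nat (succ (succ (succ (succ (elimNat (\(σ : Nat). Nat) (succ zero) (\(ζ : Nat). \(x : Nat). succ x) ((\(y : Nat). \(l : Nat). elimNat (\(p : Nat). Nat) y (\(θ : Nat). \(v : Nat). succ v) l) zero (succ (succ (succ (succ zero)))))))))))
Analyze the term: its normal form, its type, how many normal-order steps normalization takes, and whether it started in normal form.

normal form:
  succ (succ (succ (succ (succ (succ (succ (succ (succ zero))))))))
the term's type:
  Nat
steps to reach normal form (normal order): 13
term was already normal: no
first contracted redex: a J iota-redex


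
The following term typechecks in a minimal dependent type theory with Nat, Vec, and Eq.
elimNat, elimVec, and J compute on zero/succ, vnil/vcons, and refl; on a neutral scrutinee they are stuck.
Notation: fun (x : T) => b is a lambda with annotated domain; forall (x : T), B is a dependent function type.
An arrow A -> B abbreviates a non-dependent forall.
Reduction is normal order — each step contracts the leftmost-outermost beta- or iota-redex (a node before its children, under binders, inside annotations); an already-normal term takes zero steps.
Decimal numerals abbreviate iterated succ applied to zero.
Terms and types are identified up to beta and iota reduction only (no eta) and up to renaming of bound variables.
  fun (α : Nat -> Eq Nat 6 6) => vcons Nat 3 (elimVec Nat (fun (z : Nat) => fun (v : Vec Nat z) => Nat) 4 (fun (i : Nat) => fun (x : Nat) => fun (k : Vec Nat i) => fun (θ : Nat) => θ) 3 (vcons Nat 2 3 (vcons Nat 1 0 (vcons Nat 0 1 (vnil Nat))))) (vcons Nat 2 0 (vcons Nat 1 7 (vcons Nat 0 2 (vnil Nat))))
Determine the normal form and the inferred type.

normal form:
  fun (α : Nat -> Eq Nat 6 6) => vcons Nat 3 4 (vcons Nat 2 0 (vcons Nat 1 7 (vcons Nat 0 2 (vnil Nat))))
inferred type:
  (Nat -> Eq Nat 6 6) -> Vec Nat 4
observation: 16 normal-order steps separate the term from its normal form.


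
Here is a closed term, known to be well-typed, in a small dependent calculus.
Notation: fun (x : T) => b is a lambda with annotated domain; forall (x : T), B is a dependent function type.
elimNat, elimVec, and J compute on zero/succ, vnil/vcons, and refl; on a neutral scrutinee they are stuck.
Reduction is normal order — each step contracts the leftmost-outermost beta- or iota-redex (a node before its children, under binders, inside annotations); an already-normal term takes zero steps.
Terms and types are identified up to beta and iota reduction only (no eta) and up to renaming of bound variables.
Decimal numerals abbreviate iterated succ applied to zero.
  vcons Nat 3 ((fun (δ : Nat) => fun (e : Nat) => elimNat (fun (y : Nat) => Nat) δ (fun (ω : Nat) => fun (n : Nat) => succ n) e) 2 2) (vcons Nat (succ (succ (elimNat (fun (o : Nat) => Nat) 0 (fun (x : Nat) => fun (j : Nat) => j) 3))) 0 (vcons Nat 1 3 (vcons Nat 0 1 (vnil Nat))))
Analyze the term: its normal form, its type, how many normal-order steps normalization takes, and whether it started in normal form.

resulting normal form:
  vcons Nat 3 4 (vcons Nat 2 0 (vcons Nat 1 3 (vcons Nat 0 1 (vnil Nat))))
type:
  Vec Nat 4
reduction steps (normal order): 19
started in normal form: no
first contracted redex: a beta-redex


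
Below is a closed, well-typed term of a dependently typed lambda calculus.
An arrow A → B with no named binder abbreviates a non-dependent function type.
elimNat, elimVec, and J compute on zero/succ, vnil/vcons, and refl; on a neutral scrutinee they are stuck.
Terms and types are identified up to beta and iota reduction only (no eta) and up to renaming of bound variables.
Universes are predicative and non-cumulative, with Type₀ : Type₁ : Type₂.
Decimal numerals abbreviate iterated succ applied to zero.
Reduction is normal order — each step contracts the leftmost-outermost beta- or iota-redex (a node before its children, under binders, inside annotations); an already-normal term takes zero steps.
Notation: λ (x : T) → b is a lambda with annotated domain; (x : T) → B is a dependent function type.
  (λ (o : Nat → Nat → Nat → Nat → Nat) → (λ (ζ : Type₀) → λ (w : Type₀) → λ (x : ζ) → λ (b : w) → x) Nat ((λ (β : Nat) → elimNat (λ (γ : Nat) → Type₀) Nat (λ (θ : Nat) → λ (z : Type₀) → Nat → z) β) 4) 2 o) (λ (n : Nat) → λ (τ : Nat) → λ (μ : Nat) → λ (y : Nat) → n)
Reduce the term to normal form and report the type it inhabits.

normal form:
  2
inferred type:
  Nat
observation: the first redex contracted is a beta-redex; the normal form is reached in 5 normal-order steps.


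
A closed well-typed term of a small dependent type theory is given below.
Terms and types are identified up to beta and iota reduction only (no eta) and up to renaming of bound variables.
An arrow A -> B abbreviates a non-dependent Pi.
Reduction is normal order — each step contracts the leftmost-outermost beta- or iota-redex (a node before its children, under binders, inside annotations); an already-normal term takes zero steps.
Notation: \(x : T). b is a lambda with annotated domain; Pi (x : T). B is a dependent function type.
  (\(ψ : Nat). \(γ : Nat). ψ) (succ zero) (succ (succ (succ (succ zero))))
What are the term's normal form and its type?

resulting normal form:
  succ zero
the term's type:
  Nat


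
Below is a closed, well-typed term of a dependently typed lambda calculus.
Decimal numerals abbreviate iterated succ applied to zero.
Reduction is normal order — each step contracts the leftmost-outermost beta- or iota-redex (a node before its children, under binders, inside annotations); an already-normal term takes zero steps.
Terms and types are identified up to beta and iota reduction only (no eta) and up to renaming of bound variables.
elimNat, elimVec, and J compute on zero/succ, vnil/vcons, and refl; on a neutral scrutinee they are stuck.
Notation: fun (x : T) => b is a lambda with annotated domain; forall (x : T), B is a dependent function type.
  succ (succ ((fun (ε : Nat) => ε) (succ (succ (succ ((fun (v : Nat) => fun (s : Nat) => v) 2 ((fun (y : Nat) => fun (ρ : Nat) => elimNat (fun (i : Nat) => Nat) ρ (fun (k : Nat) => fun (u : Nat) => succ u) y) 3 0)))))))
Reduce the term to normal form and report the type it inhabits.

resulting normal form:
  7
inferred type:
  Nat


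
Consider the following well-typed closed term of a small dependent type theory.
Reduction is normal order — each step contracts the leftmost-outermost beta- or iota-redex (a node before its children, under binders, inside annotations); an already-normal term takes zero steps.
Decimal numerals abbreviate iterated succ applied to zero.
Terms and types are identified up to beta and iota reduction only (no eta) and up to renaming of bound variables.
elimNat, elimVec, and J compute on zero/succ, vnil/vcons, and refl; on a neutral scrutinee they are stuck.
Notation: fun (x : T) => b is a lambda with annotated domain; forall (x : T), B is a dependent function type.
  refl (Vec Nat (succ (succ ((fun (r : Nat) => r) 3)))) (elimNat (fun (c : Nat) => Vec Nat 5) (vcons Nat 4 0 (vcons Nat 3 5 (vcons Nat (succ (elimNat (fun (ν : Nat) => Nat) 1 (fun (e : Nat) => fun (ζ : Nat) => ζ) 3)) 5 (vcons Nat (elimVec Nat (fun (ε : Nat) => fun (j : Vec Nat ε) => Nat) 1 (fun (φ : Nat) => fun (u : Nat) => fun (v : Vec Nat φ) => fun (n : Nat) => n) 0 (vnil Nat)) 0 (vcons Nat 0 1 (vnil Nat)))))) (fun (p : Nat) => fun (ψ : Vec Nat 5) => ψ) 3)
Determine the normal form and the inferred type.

normal form:
  refl (Vec Nat 5) (vcons Nat 4 0 (vcons Nat 3 5 (vcons Nat 2 5 (vcons Nat 1 0 (vcons Nat 0 1 (vnil Nat))))))
the term's type:
  Eq (Vec Nat 5) (vcons Nat 4 0 (vcons Nat 3 5 (vcons Nat 2 5 (vcons Nat 1 0 (vcons Nat 0 1 (vnil Nat)))))) (vcons Nat 4 0 (vcons Nat 3 5 (vcons Nat 2 5 (vcons Nat 1 0 (vcons Nat 0 1 (vnil Nat))))))
observation: the term reaches its normal form after 22 normal-order steps.


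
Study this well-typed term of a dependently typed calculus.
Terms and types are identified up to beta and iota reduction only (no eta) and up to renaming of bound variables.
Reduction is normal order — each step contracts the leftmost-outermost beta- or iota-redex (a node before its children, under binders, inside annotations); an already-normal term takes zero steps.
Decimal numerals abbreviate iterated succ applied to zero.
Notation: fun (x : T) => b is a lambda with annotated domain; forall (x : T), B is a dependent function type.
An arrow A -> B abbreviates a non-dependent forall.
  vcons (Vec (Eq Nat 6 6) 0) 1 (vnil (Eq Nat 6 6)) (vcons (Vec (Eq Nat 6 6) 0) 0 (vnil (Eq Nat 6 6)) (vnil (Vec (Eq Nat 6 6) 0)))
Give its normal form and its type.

normal form:
  vcons (Vec (Eq Nat 6 6) 0) 1 (vnil (Eq Nat 6 6)) (vcons (Vec (Eq Nat 6 6) 0) 0 (vnil (Eq Nat 6 6)) (vnil (Vec (Eq Nat 6 6) 0)))
the term's type:
  Vec (Vec (Eq Nat 6 6) 0) 2


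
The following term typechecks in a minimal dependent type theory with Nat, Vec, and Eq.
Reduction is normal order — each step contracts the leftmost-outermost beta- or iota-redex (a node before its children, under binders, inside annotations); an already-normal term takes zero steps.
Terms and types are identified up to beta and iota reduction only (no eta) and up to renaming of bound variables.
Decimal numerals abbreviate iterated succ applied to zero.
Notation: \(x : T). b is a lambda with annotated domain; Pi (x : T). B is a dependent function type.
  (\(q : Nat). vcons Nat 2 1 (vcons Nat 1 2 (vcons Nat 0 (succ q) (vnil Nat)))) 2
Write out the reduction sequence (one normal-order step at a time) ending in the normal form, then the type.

normal-order reduction:
  (\(q : Nat). vcons Nat 2 1 (vcons Nat 1 2 (vcons Nat 0 (succ q) (vnil Nat)))) 2
  ~> vcons Nat 2 1 (vcons Nat 1 2 (vcons Nat 0 3 (vnil Nat)))
inferred type:
  Vec Nat 3


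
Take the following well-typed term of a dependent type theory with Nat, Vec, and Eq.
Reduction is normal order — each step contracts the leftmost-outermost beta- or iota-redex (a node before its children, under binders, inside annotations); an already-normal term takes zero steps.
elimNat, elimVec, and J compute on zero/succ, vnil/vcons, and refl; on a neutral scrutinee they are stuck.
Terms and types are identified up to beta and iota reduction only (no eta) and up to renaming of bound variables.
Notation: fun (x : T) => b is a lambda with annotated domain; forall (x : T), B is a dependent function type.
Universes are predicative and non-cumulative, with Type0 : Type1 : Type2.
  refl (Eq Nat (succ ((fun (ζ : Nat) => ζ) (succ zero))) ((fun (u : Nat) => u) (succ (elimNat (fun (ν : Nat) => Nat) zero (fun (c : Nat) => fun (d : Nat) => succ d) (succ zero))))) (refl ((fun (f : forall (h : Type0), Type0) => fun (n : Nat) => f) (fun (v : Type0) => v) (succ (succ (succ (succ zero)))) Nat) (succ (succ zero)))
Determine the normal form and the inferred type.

reduced normal form:
  refl (Eq Nat (succ (succ zero)) (succ (succ zero))) (refl Nat (succ (succ zero)))
inferred type:
  Eq (Eq Nat (succ (succ zero)) (succ (succ zero))) (refl Nat (succ (succ zero))) (refl Nat (succ (succ zero)))
observation: normalization takes exactly 9 steps under the normal-order strategy.


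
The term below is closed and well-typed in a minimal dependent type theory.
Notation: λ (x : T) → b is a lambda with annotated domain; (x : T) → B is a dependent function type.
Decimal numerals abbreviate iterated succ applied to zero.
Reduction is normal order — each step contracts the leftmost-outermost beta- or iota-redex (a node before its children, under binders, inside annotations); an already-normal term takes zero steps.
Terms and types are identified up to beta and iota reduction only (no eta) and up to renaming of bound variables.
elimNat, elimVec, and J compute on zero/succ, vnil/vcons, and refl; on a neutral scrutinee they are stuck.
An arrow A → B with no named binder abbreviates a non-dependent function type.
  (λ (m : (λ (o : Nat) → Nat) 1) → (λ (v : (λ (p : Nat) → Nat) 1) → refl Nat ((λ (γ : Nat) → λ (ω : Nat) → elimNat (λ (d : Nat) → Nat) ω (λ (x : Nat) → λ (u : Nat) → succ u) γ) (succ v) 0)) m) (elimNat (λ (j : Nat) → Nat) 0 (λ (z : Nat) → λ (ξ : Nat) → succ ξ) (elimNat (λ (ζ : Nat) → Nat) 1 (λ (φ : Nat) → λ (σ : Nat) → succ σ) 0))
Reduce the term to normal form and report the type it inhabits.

normal form:
  refl Nat 2
inferred type:
  Eq Nat 2 2
observation: the leftmost-outermost redex is a beta-redex, and normalization takes 16 steps.


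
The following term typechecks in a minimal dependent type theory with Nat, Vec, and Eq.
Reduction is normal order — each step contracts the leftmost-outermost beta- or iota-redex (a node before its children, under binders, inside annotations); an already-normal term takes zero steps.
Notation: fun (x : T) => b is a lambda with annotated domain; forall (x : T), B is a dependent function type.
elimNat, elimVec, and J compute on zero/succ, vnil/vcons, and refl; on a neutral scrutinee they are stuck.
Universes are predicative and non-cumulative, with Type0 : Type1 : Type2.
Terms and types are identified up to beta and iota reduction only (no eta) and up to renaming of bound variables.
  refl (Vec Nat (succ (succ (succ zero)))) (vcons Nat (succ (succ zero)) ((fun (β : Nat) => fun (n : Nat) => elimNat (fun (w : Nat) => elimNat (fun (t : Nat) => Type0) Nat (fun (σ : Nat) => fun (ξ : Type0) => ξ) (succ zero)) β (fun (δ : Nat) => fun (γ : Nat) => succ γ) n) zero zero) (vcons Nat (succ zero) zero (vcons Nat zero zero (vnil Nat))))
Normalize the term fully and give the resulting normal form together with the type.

normal form:
  refl (Vec Nat (succ (succ (succ zero)))) (vcons Nat (succ (succ zero)) zero (vcons Nat (succ zero) zero (vcons Nat zero zero (vnil Nat))))
inferred type:
  Eq (Vec Nat (succ (succ (succ zero)))) (vcons Nat (succ (succ zero)) zero (vcons Nat (succ zero) zero (vcons Nat zero zero (vnil Nat)))) (vcons Nat (succ (succ zero)) zero (vcons Nat (succ zero) zero (vcons Nat zero zero (vnil Nat))))


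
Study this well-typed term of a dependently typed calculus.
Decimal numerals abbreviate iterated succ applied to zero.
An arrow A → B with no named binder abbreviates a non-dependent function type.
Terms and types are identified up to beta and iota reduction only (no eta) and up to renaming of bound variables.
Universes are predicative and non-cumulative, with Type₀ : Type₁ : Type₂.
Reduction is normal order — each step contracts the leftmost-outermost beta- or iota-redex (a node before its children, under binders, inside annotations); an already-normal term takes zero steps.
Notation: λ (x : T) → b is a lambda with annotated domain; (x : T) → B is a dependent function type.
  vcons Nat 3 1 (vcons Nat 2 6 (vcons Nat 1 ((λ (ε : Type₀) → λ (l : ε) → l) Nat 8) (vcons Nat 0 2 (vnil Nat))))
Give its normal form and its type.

resulting normal form:
  vcons Nat 3 1 (vcons Nat 2 6 (vcons Nat 1 8 (vcons Nat 0 2 (vnil Nat))))
type:
  Vec Nat 4


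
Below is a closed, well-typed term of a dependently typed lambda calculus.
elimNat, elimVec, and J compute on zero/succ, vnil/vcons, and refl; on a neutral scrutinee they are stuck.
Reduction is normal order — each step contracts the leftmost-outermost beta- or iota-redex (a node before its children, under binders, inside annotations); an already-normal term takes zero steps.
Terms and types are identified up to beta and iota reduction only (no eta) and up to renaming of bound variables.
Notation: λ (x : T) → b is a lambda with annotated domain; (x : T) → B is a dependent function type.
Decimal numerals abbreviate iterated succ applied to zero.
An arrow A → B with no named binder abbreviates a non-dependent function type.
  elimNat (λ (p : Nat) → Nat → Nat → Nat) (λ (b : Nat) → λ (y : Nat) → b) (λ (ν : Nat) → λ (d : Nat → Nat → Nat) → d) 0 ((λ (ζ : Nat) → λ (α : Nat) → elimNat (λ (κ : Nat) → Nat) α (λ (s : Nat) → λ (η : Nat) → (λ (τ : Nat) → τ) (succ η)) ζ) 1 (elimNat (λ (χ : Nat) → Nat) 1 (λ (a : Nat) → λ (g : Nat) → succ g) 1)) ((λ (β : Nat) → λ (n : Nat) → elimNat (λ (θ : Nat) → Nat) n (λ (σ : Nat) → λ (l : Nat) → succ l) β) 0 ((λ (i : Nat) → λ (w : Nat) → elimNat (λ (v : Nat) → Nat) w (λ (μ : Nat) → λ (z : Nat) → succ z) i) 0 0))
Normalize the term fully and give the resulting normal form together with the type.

reduced normal form:
  3
inferred type:
  Nat
observation: the leftmost-outermost redex is an elimNat iota-redex, and normalization takes 14 steps.


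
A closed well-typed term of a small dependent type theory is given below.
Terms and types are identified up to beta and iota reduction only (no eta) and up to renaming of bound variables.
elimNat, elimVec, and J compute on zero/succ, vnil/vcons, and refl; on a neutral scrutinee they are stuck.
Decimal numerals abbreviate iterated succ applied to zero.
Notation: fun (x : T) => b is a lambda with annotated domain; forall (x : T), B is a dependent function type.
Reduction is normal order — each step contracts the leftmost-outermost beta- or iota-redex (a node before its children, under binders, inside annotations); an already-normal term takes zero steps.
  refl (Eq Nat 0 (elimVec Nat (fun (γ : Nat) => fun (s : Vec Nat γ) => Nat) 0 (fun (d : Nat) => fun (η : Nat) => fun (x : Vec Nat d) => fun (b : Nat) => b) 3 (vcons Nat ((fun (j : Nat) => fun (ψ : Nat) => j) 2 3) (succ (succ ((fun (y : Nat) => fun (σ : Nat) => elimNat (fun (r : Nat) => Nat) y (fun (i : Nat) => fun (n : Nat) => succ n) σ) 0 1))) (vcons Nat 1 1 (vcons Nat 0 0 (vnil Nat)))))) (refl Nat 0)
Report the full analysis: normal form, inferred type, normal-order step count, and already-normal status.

reduced normal form:
  refl (Eq Nat 0 0) (refl Nat 0)
type:
  Eq (Eq Nat 0 0) (refl Nat 0) (refl Nat 0)
reduction steps (normal order): 16
started in normal form: no
first redex: an elimVec iota-redex


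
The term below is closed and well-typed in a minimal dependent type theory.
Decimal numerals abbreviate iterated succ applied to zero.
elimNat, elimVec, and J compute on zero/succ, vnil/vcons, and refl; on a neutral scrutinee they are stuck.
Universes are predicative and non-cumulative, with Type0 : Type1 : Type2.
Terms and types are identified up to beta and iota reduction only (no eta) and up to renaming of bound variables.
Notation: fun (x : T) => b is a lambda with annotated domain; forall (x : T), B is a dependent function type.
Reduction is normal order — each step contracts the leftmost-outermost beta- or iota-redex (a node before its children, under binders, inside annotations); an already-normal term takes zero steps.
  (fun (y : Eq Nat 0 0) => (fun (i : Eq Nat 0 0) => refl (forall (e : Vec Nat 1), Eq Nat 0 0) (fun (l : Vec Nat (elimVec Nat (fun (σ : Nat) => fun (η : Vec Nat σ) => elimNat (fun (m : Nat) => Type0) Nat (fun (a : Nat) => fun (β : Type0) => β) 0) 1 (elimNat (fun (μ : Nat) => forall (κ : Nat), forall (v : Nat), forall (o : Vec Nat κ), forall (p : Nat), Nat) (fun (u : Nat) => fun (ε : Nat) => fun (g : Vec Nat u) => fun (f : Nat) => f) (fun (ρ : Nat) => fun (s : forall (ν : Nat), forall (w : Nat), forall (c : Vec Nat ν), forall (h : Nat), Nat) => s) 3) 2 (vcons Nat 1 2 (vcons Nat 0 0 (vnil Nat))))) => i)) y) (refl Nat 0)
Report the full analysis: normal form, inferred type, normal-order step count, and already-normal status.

resulting normal form:
  refl (forall (y : Vec Nat 1), Eq Nat 0 0) (fun (i : Vec Nat 1) => refl Nat 0)
type:
  Eq (forall (y : Vec Nat 1), Eq Nat 0 0) (fun (i : Vec Nat 1) => refl Nat 0) (fun (e : Vec Nat 1) => refl Nat 0)
steps to reach normal form (normal order): 33
term was already normal: no
first contracted redex: a beta-redex


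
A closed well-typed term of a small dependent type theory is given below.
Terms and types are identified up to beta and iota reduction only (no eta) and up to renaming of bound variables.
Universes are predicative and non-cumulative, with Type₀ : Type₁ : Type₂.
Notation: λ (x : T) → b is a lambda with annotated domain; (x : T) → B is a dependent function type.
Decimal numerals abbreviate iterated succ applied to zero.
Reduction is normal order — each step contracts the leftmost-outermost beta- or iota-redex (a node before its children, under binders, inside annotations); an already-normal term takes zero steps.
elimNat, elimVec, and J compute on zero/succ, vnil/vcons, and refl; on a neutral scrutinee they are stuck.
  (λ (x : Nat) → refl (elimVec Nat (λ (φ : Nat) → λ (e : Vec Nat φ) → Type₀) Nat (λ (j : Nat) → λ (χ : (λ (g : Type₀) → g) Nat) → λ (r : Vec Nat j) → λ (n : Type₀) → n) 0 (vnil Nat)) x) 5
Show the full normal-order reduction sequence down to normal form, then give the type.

reduction (normal order):
  (λ (x : Nat) → refl (elimVec Nat (λ (φ : Nat) → λ (e : Vec Nat φ) → Type₀) Nat (λ (j : Nat) → λ (χ : (λ (g : Type₀) → g) Nat) → λ (r : Vec Nat j) → λ (n : Type₀) → n) 0 (vnil Nat)) x) 5
  ~> refl (elimVec Nat (λ (x : Nat) → λ (φ : Vec Nat x) → Type₀) Nat (λ (e : Nat) → λ (j : (λ (χ : Type₀) → χ) Nat) → λ (g : Vec Nat e) → λ (r : Type₀) → r) 0 (vnil Nat)) 5
  ~> refl Nat 5
the term's type:
  Eq Nat 5 5
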